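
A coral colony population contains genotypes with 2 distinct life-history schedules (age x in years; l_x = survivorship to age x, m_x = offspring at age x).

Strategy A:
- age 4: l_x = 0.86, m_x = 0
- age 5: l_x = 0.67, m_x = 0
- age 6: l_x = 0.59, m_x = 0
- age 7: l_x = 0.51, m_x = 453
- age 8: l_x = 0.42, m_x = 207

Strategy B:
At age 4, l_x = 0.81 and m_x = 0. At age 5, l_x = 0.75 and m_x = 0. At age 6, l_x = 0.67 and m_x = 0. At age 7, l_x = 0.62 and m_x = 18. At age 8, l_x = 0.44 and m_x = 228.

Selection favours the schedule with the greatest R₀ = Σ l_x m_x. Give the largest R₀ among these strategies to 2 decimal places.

Strategy A: R₀ = 0.86×0 + 0.67×0 + 0.59×0 + 0.51×453 + 0.42×207 = 317.9700
Strategy B: R₀ = 0.81×0 + 0.75×0 + 0.67×0 + 0.62×18 + 0.44×228 = 111.4800
Highest R₀: strategy A with 317.9700.

317.97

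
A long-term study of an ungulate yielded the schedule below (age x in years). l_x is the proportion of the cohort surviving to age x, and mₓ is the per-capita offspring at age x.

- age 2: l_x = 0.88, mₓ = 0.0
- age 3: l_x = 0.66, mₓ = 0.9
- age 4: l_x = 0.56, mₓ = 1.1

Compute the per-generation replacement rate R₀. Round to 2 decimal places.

1.21

R₀ = Σ l_x mₓ:
  age 2: 0.88 × 0.0 = 0.0000
  age 3: 0.66 × 0.9 = 0.5940
  age 4: 0.56 × 1.1 = 0.6160
R₀ = 0.0000 + 0.5940 + 0.6160 = 1.2100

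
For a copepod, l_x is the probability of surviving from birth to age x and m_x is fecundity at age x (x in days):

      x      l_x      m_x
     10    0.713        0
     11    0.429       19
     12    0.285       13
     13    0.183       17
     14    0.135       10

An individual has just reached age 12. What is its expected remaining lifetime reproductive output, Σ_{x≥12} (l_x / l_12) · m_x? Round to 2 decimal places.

28.65

l_12 = 0.285. Conditional survival from age 12 to x is l_x / l_12.
  x=12: (0.285/0.285) × 13 = 13.0000
  x=13: (0.183/0.285) × 17 = 10.9158
  x=14: (0.135/0.285) × 10 = 4.7368
Sum = 13.0000 + 10.9158 + 4.7368 = 28.6526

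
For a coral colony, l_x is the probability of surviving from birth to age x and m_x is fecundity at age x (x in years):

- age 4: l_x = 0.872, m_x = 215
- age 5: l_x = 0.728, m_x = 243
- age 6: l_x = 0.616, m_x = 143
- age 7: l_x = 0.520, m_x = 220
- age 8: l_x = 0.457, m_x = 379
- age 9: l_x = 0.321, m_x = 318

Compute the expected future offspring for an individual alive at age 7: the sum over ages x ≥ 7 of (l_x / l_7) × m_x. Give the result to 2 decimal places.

749.39

l_7 = 0.520. Conditional survival from age 7 to x is l_x / l_7.
  x=7: (0.520/0.520) × 220 = 220.0000
  x=8: (0.457/0.520) × 379 = 333.0827
  x=9: (0.321/0.520) × 318 = 196.3038
Sum = 220.0000 + 333.0827 + 196.3038 = 749.3865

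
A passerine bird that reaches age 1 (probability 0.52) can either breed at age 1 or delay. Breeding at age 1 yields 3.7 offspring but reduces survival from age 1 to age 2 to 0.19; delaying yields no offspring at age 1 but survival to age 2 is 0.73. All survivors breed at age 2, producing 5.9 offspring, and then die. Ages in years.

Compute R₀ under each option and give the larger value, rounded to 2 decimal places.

breed at age 1: R₀ = 0.52 × (3.7 + 0.19 × 5.9) = 0.52 × 4.8210 = 2.5069
delay to age 2: R₀ = 0.52 × (0.73 × 5.9) = 0.52 × 4.3070 = 2.2396
Higher: breed at age 1 (2.5069).

2.51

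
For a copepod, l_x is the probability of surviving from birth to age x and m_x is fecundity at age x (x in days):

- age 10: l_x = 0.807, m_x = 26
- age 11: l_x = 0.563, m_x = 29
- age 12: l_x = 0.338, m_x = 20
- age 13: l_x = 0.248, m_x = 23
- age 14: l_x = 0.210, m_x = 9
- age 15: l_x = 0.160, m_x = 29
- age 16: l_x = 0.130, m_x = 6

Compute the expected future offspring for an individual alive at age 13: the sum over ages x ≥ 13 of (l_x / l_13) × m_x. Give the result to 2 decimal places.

l_13 = 0.248. Conditional survival from age 13 to x is l_x / l_13.
  x=13: (0.248/0.248) × 23 = 23.0000
  x=14: (0.210/0.248) × 9 = 7.6210
  x=15: (0.160/0.248) × 29 = 18.7097
  x=16: (0.130/0.248) × 6 = 3.1452
Sum = 23.0000 + 7.6210 + 18.7097 + 3.1452 = 52.4758

52.48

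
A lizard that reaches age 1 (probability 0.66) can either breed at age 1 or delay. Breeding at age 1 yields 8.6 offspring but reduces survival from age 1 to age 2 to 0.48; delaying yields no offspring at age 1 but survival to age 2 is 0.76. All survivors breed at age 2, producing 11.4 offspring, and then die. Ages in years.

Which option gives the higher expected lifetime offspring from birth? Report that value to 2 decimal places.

9.29

breed at age 1: R₀ = 0.66 × (8.6 + 0.48 × 11.4) = 0.66 × 14.0720 = 9.2875
delay to age 2: R₀ = 0.66 × (0.76 × 11.4) = 0.66 × 8.6640 = 5.7182
Higher: breed at age 1 (9.2875).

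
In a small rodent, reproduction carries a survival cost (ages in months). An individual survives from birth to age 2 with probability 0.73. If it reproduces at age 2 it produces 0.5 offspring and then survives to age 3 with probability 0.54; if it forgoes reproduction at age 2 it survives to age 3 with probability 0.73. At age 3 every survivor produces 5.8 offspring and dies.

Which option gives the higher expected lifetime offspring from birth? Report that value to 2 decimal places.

breed at age 2: R₀ = 0.73 × (0.5 + 0.54 × 5.8) = 0.73 × 3.6320 = 2.6514
delay to age 3: R₀ = 0.73 × (0.73 × 5.8) = 0.73 × 4.2340 = 3.0908
Higher: delay to age 3 (3.0908).

3.09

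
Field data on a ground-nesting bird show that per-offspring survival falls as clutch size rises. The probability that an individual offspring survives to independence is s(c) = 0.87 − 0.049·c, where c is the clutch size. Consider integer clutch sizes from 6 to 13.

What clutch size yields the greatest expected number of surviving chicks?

Expected surviving chicks = c × s(c):
  c=6: 6 × 0.576 = 3.456
  c=7: 7 × 0.527 = 3.689
  c=8: 8 × 0.478 = 3.824
  c=9: 9 × 0.429 = 3.861
  c=10: 10 × 0.380 = 3.800
  c=11: 11 × 0.331 = 3.641
  c=12: 12 × 0.282 = 3.384
  c=13: 13 × 0.233 = 3.029
Maximum at c = 9 (3.861 surviving chicks).

9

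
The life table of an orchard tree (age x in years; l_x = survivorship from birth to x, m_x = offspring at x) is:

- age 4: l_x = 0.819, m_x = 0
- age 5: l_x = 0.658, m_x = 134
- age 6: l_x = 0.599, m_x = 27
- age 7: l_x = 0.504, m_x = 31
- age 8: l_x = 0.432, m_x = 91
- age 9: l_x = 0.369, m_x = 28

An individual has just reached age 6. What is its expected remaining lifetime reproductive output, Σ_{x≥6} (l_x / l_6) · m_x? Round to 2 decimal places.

l_6 = 0.599. Conditional survival from age 6 to x is l_x / l_6.
  x=6: (0.599/0.599) × 27 = 27.0000
  x=7: (0.504/0.599) × 31 = 26.0835
  x=8: (0.432/0.599) × 91 = 65.6294
  x=9: (0.369/0.599) × 28 = 17.2487
Sum = 27.0000 + 26.0835 + 65.6294 + 17.2487 = 135.9616

135.96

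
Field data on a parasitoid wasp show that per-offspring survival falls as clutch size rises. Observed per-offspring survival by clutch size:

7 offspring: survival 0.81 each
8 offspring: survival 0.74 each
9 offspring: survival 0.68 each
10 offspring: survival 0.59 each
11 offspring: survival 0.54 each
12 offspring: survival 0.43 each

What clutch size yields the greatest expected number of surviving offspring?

9

Expected surviving offspring = c × s(c):
  c=7: 7 × 0.81 = 5.670
  c=8: 8 × 0.74 = 5.920
  c=9: 9 × 0.68 = 6.120
  c=10: 10 × 0.59 = 5.900
  c=11: 11 × 0.54 = 5.940
  c=12: 12 × 0.43 = 5.160
Maximum at c = 9 (6.120 surviving offspring).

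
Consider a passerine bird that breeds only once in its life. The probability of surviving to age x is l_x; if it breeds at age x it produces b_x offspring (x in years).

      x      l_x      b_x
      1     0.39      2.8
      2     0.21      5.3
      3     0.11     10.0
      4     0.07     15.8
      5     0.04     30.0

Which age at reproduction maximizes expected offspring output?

Expected offspring if breeding at age x = l_x × b_x:
  age 1: 0.39 × 2.8 = 1.092
  age 2: 0.21 × 5.3 = 1.113
  age 3: 0.11 × 10.0 = 1.100
  age 4: 0.07 × 15.8 = 1.106
  age 5: 0.04 × 30.0 = 1.200
Maximum at age 5 (1.200).

5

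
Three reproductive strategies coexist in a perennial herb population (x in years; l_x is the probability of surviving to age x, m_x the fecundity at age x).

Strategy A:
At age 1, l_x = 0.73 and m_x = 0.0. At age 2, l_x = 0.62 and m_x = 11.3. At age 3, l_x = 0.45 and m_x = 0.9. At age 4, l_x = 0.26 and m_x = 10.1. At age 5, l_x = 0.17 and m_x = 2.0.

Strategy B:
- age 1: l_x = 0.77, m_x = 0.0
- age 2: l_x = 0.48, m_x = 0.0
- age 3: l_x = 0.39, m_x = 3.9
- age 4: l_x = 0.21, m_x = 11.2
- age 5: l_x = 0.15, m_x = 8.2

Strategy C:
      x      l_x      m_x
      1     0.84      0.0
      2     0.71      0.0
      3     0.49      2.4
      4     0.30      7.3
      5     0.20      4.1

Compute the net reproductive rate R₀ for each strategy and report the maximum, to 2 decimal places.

10.38

Strategy A: R₀ = 0.73×0.0 + 0.62×11.3 + 0.45×0.9 + 0.26×10.1 + 0.17×2.0 = 10.3770
Strategy B: R₀ = 0.77×0.0 + 0.48×0.0 + 0.39×3.9 + 0.21×11.2 + 0.15×8.2 = 5.1030
Strategy C: R₀ = 0.84×0.0 + 0.71×0.0 + 0.49×2.4 + 0.30×7.3 + 0.20×4.1 = 4.1860
Highest R₀: strategy A with 10.3770.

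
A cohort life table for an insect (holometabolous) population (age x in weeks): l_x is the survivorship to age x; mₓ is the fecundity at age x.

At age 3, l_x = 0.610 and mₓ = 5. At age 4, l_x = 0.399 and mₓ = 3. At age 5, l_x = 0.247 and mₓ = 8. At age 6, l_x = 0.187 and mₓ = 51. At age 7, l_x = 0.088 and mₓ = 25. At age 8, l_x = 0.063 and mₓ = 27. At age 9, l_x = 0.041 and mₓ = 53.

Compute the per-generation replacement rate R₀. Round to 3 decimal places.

R₀ = Σ l_x mₓ:
  age 3: 0.610 × 5 = 3.0500
  age 4: 0.399 × 3 = 1.1970
  age 5: 0.247 × 8 = 1.9760
  age 6: 0.187 × 51 = 9.5370
  age 7: 0.088 × 25 = 2.2000
  age 8: 0.063 × 27 = 1.7010
  age 9: 0.041 × 53 = 2.1730
R₀ = 3.0500 + 1.1970 + 1.9760 + 9.5370 + 2.2000 + 1.7010 + 2.1730 = 21.8340

21.834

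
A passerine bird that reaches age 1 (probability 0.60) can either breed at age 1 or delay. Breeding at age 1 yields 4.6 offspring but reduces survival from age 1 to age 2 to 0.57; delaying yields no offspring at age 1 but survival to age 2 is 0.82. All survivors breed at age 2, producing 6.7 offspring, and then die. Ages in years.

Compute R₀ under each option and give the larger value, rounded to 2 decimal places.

breed at age 1: R₀ = 0.60 × (4.6 + 0.57 × 6.7) = 0.60 × 8.4190 = 5.0514
delay to age 2: R₀ = 0.60 × (0.82 × 6.7) = 0.60 × 5.4940 = 3.2964
Higher: breed at age 1 (5.0514).

5.05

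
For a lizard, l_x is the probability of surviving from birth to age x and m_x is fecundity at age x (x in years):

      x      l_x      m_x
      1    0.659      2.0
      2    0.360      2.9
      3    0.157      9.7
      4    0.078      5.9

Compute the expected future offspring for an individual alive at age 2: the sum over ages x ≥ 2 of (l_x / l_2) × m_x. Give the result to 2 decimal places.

l_2 = 0.360. Conditional survival from age 2 to x is l_x / l_2.
  x=2: (0.360/0.360) × 2.9 = 2.9000
  x=3: (0.157/0.360) × 9.7 = 4.2303
  x=4: (0.078/0.360) × 5.9 = 1.2783
Sum = 2.9000 + 4.2303 + 1.2783 = 8.4086

8.41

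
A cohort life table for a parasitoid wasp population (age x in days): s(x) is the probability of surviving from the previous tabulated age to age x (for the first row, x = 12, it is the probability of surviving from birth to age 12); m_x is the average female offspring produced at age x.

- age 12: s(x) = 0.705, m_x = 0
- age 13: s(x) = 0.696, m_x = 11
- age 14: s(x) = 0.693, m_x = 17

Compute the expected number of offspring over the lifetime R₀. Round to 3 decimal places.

11.178

Survivorship from birth: l_x = s_12·s_13·…·s_x.
  l_12 = 0.70500
  l_13 = 0.49068
  l_14 = 0.34004
R₀ = Σ l_x m_x:
  age 12: 0.70500 × 0 = 0.0000
  age 13: 0.49068 × 11 = 5.3975
  age 14: 0.34004 × 17 = 5.7807
R₀ = 0.0000 + 5.3975 + 5.7807 = 11.1782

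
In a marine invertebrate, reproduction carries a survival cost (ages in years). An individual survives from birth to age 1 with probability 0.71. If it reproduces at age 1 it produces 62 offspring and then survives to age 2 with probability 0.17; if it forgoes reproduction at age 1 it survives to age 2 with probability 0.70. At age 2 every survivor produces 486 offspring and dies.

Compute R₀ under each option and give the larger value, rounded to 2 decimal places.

241.54

breed at age 1: R₀ = 0.71 × (62 + 0.17 × 486) = 0.71 × 144.6200 = 102.6802
delay to age 2: R₀ = 0.71 × (0.70 × 486) = 0.71 × 340.2000 = 241.5420
Higher: delay to age 2 (241.5420).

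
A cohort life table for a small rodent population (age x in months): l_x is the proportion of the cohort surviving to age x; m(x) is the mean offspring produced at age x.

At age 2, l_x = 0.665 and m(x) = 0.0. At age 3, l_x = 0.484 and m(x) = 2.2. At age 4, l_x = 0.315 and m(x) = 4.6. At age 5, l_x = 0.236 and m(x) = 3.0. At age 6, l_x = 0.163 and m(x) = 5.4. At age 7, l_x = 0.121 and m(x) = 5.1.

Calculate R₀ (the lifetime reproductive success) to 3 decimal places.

R₀ = Σ l_x m(x):
  age 2: 0.665 × 0.0 = 0.0000
  age 3: 0.484 × 2.2 = 1.0648
  age 4: 0.315 × 4.6 = 1.4490
  age 5: 0.236 × 3.0 = 0.7080
  age 6: 0.163 × 5.4 = 0.8802
  age 7: 0.121 × 5.1 = 0.6171
R₀ = 0.0000 + 1.0648 + 1.4490 + 0.7080 + 0.8802 + 0.6171 = 4.7191

4.719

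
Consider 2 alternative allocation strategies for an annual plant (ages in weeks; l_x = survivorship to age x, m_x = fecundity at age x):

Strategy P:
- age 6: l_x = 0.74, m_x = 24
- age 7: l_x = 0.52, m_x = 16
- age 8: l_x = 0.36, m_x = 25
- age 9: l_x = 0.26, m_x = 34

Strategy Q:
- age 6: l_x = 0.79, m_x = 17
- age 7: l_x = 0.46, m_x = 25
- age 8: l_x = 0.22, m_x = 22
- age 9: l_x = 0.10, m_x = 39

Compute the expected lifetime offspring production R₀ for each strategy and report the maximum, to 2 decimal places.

43.92

Strategy P: R₀ = 0.74×24 + 0.52×16 + 0.36×25 + 0.26×34 = 43.9200
Strategy Q: R₀ = 0.79×17 + 0.46×25 + 0.22×22 + 0.10×39 = 33.6700
Highest R₀: strategy P with 43.9200.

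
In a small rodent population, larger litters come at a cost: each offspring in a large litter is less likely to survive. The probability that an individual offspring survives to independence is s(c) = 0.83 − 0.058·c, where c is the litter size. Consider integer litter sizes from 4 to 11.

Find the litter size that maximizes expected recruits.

Expected recruits = c × s(c):
  c=4: 4 × 0.598 = 2.392
  c=5: 5 × 0.540 = 2.700
  c=6: 6 × 0.482 = 2.892
  c=7: 7 × 0.424 = 2.968
  c=8: 8 × 0.366 = 2.928
  c=9: 9 × 0.308 = 2.772
  c=10: 10 × 0.250 = 2.500
  c=11: 11 × 0.192 = 2.112
Maximum at c = 7 (2.968 recruits).

7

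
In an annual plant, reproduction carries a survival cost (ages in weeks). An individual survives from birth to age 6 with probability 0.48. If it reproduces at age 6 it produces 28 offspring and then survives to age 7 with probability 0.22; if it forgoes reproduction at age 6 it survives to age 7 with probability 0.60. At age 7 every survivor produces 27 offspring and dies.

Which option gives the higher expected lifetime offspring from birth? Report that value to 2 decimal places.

breed at age 6: R₀ = 0.48 × (28 + 0.22 × 27) = 0.48 × 33.9400 = 16.2912
delay to age 7: R₀ = 0.48 × (0.60 × 27) = 0.48 × 16.2000 = 7.7760
Higher: breed at age 6 (16.2912).

16.29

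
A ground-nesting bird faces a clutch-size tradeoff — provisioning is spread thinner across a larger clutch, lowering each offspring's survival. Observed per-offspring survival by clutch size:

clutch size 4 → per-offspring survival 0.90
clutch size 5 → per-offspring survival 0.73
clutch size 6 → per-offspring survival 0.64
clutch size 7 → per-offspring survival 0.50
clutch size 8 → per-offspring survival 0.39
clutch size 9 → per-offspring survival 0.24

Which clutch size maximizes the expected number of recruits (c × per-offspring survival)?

Expected recruits = c × s(c):
  c=4: 4 × 0.90 = 3.600
  c=5: 5 × 0.73 = 3.650
  c=6: 6 × 0.64 = 3.840
  c=7: 7 × 0.50 = 3.500
  c=8: 8 × 0.39 = 3.120
  c=9: 9 × 0.24 = 2.160
Maximum at c = 6 (3.840 recruits).

6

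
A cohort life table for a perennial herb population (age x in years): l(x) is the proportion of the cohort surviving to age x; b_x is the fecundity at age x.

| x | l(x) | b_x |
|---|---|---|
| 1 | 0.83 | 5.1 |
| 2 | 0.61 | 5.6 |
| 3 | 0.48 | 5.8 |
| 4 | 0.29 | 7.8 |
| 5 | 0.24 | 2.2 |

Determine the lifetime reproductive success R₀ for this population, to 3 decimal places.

R₀ = Σ l(x) b_x:
  age 1: 0.83 × 5.1 = 4.2330
  age 2: 0.61 × 5.6 = 3.4160
  age 3: 0.48 × 5.8 = 2.7840
  age 4: 0.29 × 7.8 = 2.2620
  age 5: 0.24 × 2.2 = 0.5280
R₀ = 4.2330 + 3.4160 + 2.7840 + 2.2620 + 0.5280 = 13.2230

13.223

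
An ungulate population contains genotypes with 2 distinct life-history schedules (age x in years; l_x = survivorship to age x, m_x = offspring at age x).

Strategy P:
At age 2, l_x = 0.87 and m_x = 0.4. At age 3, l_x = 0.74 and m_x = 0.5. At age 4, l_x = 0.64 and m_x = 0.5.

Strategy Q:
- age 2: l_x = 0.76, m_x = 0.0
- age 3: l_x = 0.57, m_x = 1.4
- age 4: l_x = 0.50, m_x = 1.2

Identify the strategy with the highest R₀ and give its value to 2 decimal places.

1.40

Strategy P: R₀ = 0.87×0.4 + 0.74×0.5 + 0.64×0.5 = 1.0380
Strategy Q: R₀ = 0.76×0.0 + 0.57×1.4 + 0.50×1.2 = 1.3980
Highest R₀: strategy Q with 1.3980.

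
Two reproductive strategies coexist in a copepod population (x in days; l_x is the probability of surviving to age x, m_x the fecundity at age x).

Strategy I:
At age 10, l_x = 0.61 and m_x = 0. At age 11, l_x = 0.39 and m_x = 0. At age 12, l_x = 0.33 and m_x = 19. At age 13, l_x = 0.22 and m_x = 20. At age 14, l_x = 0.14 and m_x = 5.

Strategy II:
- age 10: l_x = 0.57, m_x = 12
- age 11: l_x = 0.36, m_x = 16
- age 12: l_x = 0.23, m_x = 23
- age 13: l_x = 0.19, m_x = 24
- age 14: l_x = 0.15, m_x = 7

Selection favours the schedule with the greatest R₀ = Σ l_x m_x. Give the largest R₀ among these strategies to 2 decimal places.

Strategy I: R₀ = 0.61×0 + 0.39×0 + 0.33×19 + 0.22×20 + 0.14×5 = 11.3700
Strategy II: R₀ = 0.57×12 + 0.36×16 + 0.23×23 + 0.19×24 + 0.15×7 = 23.5000
Highest R₀: strategy II with 23.5000.

23.50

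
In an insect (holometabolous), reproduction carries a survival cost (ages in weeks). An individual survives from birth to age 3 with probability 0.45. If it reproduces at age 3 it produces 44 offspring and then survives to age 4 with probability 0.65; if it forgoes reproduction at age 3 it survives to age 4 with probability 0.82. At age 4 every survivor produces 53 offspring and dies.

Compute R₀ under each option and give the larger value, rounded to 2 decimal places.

35.30

breed at age 3: R₀ = 0.45 × (44 + 0.65 × 53) = 0.45 × 78.4500 = 35.3025
delay to age 4: R₀ = 0.45 × (0.82 × 53) = 0.45 × 43.4600 = 19.5570
Higher: breed at age 3 (35.3025).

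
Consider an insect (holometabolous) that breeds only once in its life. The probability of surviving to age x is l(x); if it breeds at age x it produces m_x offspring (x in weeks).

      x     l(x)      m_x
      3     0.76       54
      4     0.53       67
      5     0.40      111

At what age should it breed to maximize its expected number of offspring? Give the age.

5

Expected offspring if breeding at age x = l(x) × m_x:
  age 3: 0.76 × 54 = 41.040
  age 4: 0.53 × 67 = 35.510
  age 5: 0.40 × 111 = 44.400
Maximum at age 5 (44.400).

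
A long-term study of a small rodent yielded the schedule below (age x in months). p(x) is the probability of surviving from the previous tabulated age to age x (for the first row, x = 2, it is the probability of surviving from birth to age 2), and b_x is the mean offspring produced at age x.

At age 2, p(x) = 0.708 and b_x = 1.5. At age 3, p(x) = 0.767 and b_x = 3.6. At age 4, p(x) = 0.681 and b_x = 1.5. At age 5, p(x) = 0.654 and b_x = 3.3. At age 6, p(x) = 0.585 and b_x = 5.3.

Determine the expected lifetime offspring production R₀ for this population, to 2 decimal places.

Survivorship from birth: l_x = p_2·p_3·…·p_x.
  l_2 = 0.70800
  l_3 = 0.54304
  l_4 = 0.36981
  l_5 = 0.24185
  l_6 = 0.14148
R₀ = Σ l_x b_x:
  age 2: 0.70800 × 1.5 = 1.0620
  age 3: 0.54304 × 3.6 = 1.9549
  age 4: 0.36981 × 1.5 = 0.5547
  age 5: 0.24185 × 3.3 = 0.7981
  age 6: 0.14148 × 5.3 = 0.7498
R₀ = 1.0620 + 1.9549 + 0.5547 + 0.7981 + 0.7498 = 5.1196

5.12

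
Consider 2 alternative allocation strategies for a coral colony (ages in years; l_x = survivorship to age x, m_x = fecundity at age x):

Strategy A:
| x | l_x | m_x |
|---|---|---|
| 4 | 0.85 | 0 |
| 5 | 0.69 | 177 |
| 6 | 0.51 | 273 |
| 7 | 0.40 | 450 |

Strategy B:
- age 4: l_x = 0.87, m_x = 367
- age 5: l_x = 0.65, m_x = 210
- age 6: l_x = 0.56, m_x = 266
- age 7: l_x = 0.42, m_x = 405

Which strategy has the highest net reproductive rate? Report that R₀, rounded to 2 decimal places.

774.85

Strategy A: R₀ = 0.85×0 + 0.69×177 + 0.51×273 + 0.40×450 = 441.3600
Strategy B: R₀ = 0.87×367 + 0.65×210 + 0.56×266 + 0.42×405 = 774.8500
Highest R₀: strategy B with 774.8500.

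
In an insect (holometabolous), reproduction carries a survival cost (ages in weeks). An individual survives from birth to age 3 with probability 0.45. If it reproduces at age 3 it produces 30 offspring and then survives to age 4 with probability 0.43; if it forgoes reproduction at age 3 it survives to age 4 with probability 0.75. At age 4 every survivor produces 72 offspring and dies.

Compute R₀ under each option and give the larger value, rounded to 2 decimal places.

27.43

breed at age 3: R₀ = 0.45 × (30 + 0.43 × 72) = 0.45 × 60.9600 = 27.4320
delay to age 4: R₀ = 0.45 × (0.75 × 72) = 0.45 × 54.0000 = 24.3000
Higher: breed at age 3 (27.4320).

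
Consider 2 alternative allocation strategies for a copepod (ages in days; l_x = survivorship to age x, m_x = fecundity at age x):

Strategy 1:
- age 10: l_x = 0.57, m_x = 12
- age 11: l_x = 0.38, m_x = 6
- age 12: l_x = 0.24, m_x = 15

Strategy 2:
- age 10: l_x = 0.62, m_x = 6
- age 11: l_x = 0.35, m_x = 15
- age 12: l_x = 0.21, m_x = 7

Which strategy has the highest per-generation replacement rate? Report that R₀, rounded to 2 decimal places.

Strategy 1: R₀ = 0.57×12 + 0.38×6 + 0.24×15 = 12.7200
Strategy 2: R₀ = 0.62×6 + 0.35×15 + 0.21×7 = 10.4400
Highest R₀: strategy 1 with 12.7200.

12.72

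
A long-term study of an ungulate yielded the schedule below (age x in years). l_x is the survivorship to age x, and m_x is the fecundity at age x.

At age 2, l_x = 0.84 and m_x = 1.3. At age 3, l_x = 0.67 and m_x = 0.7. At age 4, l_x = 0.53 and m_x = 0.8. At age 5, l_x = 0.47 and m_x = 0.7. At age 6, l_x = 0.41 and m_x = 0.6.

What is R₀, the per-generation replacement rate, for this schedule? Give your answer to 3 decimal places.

2.560

R₀ = Σ l_x m_x:
  age 2: 0.84 × 1.3 = 1.0920
  age 3: 0.67 × 0.7 = 0.4690
  age 4: 0.53 × 0.8 = 0.4240
  age 5: 0.47 × 0.7 = 0.3290
  age 6: 0.41 × 0.6 = 0.2460
R₀ = 1.0920 + 0.4690 + 0.4240 + 0.3290 + 0.2460 = 2.5600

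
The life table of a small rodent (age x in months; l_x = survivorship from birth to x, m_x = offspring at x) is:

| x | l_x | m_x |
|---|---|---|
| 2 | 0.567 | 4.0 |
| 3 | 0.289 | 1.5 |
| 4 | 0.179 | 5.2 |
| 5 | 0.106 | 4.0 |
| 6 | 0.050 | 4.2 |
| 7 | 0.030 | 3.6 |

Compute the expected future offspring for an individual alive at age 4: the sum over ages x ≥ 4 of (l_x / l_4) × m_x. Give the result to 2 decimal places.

9.35

l_4 = 0.179. Conditional survival from age 4 to x is l_x / l_4.
  x=4: (0.179/0.179) × 5.2 = 5.2000
  x=5: (0.106/0.179) × 4.0 = 2.3687
  x=6: (0.050/0.179) × 4.2 = 1.1732
  x=7: (0.030/0.179) × 3.6 = 0.6034
Sum = 5.2000 + 2.3687 + 1.1732 + 0.6034 = 9.3453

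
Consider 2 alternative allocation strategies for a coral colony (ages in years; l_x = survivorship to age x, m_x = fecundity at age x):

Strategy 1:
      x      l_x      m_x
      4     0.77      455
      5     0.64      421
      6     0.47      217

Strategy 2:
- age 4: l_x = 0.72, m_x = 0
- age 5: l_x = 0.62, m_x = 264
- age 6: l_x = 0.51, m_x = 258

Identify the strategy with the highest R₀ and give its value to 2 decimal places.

Strategy 1: R₀ = 0.77×455 + 0.64×421 + 0.47×217 = 721.7800
Strategy 2: R₀ = 0.72×0 + 0.62×264 + 0.51×258 = 295.2600
Highest R₀: strategy 1 with 721.7800.

721.78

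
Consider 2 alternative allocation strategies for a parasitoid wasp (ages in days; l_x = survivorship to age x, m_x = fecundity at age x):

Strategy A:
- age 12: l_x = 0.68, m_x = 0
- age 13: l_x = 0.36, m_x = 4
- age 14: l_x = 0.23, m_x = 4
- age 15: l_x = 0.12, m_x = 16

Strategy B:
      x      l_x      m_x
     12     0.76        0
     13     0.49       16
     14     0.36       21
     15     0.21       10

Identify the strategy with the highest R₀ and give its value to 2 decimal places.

17.50

Strategy A: R₀ = 0.68×0 + 0.36×4 + 0.23×4 + 0.12×16 = 4.2800
Strategy B: R₀ = 0.76×0 + 0.49×16 + 0.36×21 + 0.21×10 = 17.5000
Highest R₀: strategy B with 17.5000.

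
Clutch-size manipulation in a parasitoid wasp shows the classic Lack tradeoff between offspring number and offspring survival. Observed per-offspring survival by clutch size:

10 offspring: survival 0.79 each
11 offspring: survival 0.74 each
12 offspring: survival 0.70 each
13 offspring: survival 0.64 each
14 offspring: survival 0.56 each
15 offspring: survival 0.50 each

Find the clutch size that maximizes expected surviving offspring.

Expected surviving offspring = c × s(c):
  c=10: 10 × 0.79 = 7.900
  c=11: 11 × 0.74 = 8.140
  c=12: 12 × 0.70 = 8.400
  c=13: 13 × 0.64 = 8.320
  c=14: 14 × 0.56 = 7.840
  c=15: 15 × 0.50 = 7.500
Maximum at c = 12 (8.400 surviving offspring).

12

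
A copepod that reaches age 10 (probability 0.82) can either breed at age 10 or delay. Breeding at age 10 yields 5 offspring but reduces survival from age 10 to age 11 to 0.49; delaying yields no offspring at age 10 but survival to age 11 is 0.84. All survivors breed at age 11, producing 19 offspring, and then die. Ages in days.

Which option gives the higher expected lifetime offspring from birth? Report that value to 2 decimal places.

13.09

breed at age 10: R₀ = 0.82 × (5 + 0.49 × 19) = 0.82 × 14.3100 = 11.7342
delay to age 11: R₀ = 0.82 × (0.84 × 19) = 0.82 × 15.9600 = 13.0872
Higher: delay to age 11 (13.0872).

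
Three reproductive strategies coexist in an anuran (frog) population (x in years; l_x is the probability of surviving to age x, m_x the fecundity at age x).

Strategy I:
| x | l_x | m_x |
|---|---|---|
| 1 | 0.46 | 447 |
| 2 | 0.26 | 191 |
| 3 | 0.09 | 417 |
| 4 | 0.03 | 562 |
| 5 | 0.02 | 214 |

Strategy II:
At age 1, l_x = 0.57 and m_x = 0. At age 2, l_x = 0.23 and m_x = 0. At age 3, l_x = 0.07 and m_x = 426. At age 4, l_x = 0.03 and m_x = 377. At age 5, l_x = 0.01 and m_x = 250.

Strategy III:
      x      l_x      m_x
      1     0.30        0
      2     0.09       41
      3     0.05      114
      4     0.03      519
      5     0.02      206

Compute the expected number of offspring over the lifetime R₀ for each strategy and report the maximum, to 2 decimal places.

313.95

Strategy I: R₀ = 0.46×447 + 0.26×191 + 0.09×417 + 0.03×562 + 0.02×214 = 313.9500
Strategy II: R₀ = 0.57×0 + 0.23×0 + 0.07×426 + 0.03×377 + 0.01×250 = 43.6300
Strategy III: R₀ = 0.30×0 + 0.09×41 + 0.05×114 + 0.03×519 + 0.02×206 = 29.0800
Highest R₀: strategy I with 313.9500.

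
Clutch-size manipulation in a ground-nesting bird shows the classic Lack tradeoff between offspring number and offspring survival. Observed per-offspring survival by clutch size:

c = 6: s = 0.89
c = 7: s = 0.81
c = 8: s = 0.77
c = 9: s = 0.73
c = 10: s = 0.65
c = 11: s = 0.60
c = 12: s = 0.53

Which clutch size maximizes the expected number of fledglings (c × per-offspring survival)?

11

Expected fledglings = c × s(c):
  c=6: 6 × 0.89 = 5.340
  c=7: 7 × 0.81 = 5.670
  c=8: 8 × 0.77 = 6.160
  c=9: 9 × 0.73 = 6.570
  c=10: 10 × 0.65 = 6.500
  c=11: 11 × 0.60 = 6.600
  c=12: 12 × 0.53 = 6.360
Maximum at c = 11 (6.600 fledglings).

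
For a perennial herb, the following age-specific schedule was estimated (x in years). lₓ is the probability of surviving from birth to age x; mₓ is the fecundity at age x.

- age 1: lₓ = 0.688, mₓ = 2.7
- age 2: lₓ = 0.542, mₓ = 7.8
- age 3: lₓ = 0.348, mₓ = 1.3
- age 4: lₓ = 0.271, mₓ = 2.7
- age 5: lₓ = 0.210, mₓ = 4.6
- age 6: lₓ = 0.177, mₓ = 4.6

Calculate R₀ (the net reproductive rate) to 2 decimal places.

R₀ = Σ lₓ mₓ:
  age 1: 0.688 × 2.7 = 1.8576
  age 2: 0.542 × 7.8 = 4.2276
  age 3: 0.348 × 1.3 = 0.4524
  age 4: 0.271 × 2.7 = 0.7317
  age 5: 0.210 × 4.6 = 0.9660
  age 6: 0.177 × 4.6 = 0.8142
R₀ = 1.8576 + 4.2276 + 0.4524 + 0.7317 + 0.9660 + 0.8142 = 9.0495

9.05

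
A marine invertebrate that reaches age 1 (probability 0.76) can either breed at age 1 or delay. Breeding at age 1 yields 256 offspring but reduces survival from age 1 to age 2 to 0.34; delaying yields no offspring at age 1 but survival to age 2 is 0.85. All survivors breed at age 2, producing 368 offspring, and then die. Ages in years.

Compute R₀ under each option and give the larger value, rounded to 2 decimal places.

289.65

breed at age 1: R₀ = 0.76 × (256 + 0.34 × 368) = 0.76 × 381.1200 = 289.6512
delay to age 2: R₀ = 0.76 × (0.85 × 368) = 0.76 × 312.8000 = 237.7280
Higher: breed at age 1 (289.6512).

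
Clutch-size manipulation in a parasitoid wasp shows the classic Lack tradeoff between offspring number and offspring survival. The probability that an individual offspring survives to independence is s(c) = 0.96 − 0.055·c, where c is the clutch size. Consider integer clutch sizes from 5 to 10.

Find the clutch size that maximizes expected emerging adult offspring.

Expected emerging adult offspring = c × s(c):
  c=5: 5 × 0.685 = 3.425
  c=6: 6 × 0.630 = 3.780
  c=7: 7 × 0.575 = 4.025
  c=8: 8 × 0.520 = 4.160
  c=9: 9 × 0.465 = 4.185
  c=10: 10 × 0.410 = 4.100
Maximum at c = 9 (4.185 emerging adult offspring).

9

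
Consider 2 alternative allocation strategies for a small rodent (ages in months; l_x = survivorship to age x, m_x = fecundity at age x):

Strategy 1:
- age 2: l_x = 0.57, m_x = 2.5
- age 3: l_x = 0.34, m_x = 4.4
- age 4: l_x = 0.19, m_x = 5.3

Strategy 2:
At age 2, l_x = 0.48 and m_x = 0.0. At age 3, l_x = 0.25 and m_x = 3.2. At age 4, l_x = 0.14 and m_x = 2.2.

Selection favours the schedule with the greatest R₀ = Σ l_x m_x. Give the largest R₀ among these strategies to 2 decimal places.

3.93

Strategy 1: R₀ = 0.57×2.5 + 0.34×4.4 + 0.19×5.3 = 3.9280
Strategy 2: R₀ = 0.48×0.0 + 0.25×3.2 + 0.14×2.2 = 1.1080
Highest R₀: strategy 1 with 3.9280.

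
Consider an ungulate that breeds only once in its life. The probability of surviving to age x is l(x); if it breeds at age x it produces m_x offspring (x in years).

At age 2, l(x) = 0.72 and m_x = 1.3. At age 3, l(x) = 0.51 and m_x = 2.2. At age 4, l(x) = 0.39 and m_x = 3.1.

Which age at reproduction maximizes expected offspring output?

4

Expected offspring if breeding at age x = l(x) × m_x:
  age 2: 0.72 × 1.3 = 0.936
  age 3: 0.51 × 2.2 = 1.122
  age 4: 0.39 × 3.1 = 1.209
Maximum at age 4 (1.209).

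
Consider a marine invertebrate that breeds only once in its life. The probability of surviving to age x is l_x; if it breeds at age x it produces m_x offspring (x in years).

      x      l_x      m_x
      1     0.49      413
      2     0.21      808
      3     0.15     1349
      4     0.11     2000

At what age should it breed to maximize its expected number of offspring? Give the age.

Expected offspring if breeding at age x = l_x × m_x:
  age 1: 0.49 × 413 = 202.370
  age 2: 0.21 × 808 = 169.680
  age 3: 0.15 × 1349 = 202.350
  age 4: 0.11 × 2000 = 220.000
Maximum at age 4 (220.000).

4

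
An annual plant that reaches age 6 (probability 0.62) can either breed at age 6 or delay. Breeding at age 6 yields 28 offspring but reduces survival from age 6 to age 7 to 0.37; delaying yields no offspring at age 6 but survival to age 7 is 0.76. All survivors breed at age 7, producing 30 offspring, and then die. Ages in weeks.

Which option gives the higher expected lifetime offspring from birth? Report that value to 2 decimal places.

24.24

breed at age 6: R₀ = 0.62 × (28 + 0.37 × 30) = 0.62 × 39.1000 = 24.2420
delay to age 7: R₀ = 0.62 × (0.76 × 30) = 0.62 × 22.8000 = 14.1360
Higher: breed at age 6 (24.2420).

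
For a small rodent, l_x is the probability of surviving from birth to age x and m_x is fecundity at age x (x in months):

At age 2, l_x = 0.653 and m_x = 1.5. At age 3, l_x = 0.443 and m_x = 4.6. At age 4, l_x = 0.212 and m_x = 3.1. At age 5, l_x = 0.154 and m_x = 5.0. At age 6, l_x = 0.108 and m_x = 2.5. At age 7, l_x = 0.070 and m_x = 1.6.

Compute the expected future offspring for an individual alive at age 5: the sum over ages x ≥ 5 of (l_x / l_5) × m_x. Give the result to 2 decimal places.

7.48

l_5 = 0.154. Conditional survival from age 5 to x is l_x / l_5.
  x=5: (0.154/0.154) × 5.0 = 5.0000
  x=6: (0.108/0.154) × 2.5 = 1.7532
  x=7: (0.070/0.154) × 1.6 = 0.7273
Sum = 5.0000 + 1.7532 + 0.7273 = 7.4805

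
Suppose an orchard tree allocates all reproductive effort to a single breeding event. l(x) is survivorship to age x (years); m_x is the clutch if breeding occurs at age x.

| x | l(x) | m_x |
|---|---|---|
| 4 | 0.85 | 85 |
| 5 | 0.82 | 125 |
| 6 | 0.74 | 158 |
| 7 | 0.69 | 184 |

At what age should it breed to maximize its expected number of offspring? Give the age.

Expected offspring if breeding at age x = l(x) × m_x:
  age 4: 0.85 × 85 = 72.250
  age 5: 0.82 × 125 = 102.500
  age 6: 0.74 × 158 = 116.920
  age 7: 0.69 × 184 = 126.960
Maximum at age 7 (126.960).

7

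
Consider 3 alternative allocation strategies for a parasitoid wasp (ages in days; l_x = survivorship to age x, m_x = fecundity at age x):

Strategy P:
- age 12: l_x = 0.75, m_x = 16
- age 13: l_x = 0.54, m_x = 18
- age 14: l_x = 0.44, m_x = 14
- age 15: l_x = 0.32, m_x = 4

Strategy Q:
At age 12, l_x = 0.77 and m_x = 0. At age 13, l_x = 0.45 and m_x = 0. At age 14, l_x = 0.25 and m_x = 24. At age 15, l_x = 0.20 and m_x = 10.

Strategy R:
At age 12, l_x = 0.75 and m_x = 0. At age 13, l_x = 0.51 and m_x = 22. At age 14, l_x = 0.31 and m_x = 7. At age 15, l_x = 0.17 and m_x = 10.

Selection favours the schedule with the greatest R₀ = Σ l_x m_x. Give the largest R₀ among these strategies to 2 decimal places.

Strategy P: R₀ = 0.75×16 + 0.54×18 + 0.44×14 + 0.32×4 = 29.1600
Strategy Q: R₀ = 0.77×0 + 0.45×0 + 0.25×24 + 0.20×10 = 8.0000
Strategy R: R₀ = 0.75×0 + 0.51×22 + 0.31×7 + 0.17×10 = 15.0900
Highest R₀: strategy P with 29.1600.

29.16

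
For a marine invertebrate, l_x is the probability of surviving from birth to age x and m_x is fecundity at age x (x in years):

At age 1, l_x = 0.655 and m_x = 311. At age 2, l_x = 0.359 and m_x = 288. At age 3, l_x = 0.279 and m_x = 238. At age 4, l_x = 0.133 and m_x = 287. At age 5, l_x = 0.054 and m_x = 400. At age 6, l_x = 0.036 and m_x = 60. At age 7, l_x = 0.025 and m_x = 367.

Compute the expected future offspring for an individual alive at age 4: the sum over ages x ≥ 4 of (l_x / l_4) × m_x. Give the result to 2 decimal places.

l_4 = 0.133. Conditional survival from age 4 to x is l_x / l_4.
  x=4: (0.133/0.133) × 287 = 287.0000
  x=5: (0.054/0.133) × 400 = 162.4060
  x=6: (0.036/0.133) × 60 = 16.2406
  x=7: (0.025/0.133) × 367 = 68.9850
Sum = 287.0000 + 162.4060 + 16.2406 + 68.9850 = 534.6316

534.63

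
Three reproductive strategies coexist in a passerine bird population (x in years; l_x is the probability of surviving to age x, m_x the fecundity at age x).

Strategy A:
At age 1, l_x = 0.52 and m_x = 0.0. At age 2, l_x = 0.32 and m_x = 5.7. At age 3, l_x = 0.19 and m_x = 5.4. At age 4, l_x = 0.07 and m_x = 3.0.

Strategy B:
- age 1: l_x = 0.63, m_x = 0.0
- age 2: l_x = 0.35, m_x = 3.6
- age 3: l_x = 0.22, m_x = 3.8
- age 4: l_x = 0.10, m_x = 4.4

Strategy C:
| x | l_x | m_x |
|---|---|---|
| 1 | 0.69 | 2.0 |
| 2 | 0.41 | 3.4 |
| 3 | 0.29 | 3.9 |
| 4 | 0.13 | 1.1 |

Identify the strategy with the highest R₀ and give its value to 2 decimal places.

Strategy A: R₀ = 0.52×0.0 + 0.32×5.7 + 0.19×5.4 + 0.07×3.0 = 3.0600
Strategy B: R₀ = 0.63×0.0 + 0.35×3.6 + 0.22×3.8 + 0.10×4.4 = 2.5360
Strategy C: R₀ = 0.69×2.0 + 0.41×3.4 + 0.29×3.9 + 0.13×1.1 = 4.0480
Highest R₀: strategy C with 4.0480.

4.05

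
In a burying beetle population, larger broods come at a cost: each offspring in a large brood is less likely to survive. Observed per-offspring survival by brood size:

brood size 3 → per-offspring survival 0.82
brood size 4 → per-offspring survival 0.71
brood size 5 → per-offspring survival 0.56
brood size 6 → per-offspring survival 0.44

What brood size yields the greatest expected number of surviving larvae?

4

Expected surviving larvae = c × s(c):
  c=3: 3 × 0.82 = 2.460
  c=4: 4 × 0.71 = 2.840
  c=5: 5 × 0.56 = 2.800
  c=6: 6 × 0.44 = 2.640
Maximum at c = 4 (2.840 surviving larvae).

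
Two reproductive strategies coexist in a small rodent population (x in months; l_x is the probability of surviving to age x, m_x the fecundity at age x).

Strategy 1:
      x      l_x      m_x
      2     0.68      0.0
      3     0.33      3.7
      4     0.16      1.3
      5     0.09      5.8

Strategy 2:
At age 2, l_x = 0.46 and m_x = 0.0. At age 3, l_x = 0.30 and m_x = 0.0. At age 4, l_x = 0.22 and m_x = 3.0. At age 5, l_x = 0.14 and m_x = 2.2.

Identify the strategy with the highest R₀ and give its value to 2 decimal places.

Strategy 1: R₀ = 0.68×0.0 + 0.33×3.7 + 0.16×1.3 + 0.09×5.8 = 1.9510
Strategy 2: R₀ = 0.46×0.0 + 0.30×0.0 + 0.22×3.0 + 0.14×2.2 = 0.9680
Highest R₀: strategy 1 with 1.9510.

1.95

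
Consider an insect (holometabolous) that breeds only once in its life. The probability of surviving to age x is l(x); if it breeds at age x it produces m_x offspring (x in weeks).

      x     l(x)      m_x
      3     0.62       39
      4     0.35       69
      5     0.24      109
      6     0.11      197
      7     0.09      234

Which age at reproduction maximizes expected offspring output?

Expected offspring if breeding at age x = l(x) × m_x:
  age 3: 0.62 × 39 = 24.180
  age 4: 0.35 × 69 = 24.150
  age 5: 0.24 × 109 = 26.160
  age 6: 0.11 × 197 = 21.670
  age 7: 0.09 × 234 = 21.060
Maximum at age 5 (26.160).

5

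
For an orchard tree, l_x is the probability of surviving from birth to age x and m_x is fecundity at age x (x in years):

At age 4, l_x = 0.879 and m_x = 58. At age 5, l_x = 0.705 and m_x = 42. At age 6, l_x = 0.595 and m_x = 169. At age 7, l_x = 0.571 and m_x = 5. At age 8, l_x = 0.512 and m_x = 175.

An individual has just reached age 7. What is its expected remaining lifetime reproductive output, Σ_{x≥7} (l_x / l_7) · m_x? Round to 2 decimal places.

l_7 = 0.571. Conditional survival from age 7 to x is l_x / l_7.
  x=7: (0.571/0.571) × 5 = 5.0000
  x=8: (0.512/0.571) × 175 = 156.9177
Sum = 5.0000 + 156.9177 = 161.9177

161.92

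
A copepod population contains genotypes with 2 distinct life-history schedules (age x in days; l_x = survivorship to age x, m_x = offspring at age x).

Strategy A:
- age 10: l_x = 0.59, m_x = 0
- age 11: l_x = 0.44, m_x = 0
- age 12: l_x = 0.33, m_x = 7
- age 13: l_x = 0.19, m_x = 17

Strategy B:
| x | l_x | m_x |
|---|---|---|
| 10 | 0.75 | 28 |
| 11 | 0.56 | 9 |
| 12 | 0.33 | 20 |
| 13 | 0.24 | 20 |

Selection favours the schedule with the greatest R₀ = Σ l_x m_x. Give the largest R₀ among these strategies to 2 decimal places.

Strategy A: R₀ = 0.59×0 + 0.44×0 + 0.33×7 + 0.19×17 = 5.5400
Strategy B: R₀ = 0.75×28 + 0.56×9 + 0.33×20 + 0.24×20 = 37.4400
Highest R₀: strategy B with 37.4400.

37.44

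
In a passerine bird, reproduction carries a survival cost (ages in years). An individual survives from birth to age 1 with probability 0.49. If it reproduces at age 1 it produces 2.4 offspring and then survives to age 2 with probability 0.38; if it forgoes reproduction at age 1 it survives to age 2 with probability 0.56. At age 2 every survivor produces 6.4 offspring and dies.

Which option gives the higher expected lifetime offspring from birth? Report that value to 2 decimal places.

2.37

breed at age 1: R₀ = 0.49 × (2.4 + 0.38 × 6.4) = 0.49 × 4.8320 = 2.3677
delay to age 2: R₀ = 0.49 × (0.56 × 6.4) = 0.49 × 3.5840 = 1.7562
Higher: breed at age 1 (2.3677).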